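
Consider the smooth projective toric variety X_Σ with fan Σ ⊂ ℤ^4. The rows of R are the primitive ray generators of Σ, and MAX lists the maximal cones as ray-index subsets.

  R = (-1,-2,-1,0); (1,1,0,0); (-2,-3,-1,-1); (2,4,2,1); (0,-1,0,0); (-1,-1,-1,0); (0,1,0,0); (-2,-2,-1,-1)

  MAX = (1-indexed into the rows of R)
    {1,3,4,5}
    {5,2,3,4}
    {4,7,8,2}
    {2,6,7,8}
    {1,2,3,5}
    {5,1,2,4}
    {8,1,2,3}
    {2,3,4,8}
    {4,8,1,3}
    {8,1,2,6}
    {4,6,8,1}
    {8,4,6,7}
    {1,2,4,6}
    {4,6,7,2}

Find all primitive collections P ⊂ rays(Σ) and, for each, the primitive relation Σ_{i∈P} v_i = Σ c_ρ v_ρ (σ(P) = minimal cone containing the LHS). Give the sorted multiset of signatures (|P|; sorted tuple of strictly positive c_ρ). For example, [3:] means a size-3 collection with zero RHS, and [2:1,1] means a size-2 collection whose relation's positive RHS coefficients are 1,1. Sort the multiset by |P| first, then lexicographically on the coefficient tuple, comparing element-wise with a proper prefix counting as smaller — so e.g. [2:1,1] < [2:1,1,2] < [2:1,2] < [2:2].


9 collections generate NE(X_Σ); each relation:

  • {5,7}:  v_{5} + v_{7} = 0  ⇒ sig = [2:]
  • {1,7}:  v_{1} + v_{7} = v_{6}  ⇒ sig = [2:1]
  • {3,7}:  v_{3} + v_{7} = v_{8}  ⇒ sig = [2:1]
  • {5,6}:  v_{5} + v_{6} = v_{1}  ⇒ sig = [2:1]
  • {5,8}:  v_{5} + v_{8} = v_{3}  ⇒ sig = [2:1]
  • {3,6}:  v_{3} + v_{6} = v_{1} + v_{8}  ⇒ sig = [2:1,1]
  • {1,2,3,4}:  v_{1} + v_{2} + v_{3} + v_{4} = 0  ⇒ sig = [4:]
  • {1,2,4,8}:  v_{1} + v_{2} + v_{4} + v_{8} = v_{7}  ⇒ sig = [4:1]
  • {2,4,6,8}:  v_{2} + v_{4} + v_{6} + v_{8} = 2·v_{7}  ⇒ sig = [4:2]

so the primitive-relation signature multiset is
    |P|=2: 6 collections, coeffs (), (1), (1), (1), (1), (1,1)
    |P|=4: 3 collections, coeffs (), (1), (2)


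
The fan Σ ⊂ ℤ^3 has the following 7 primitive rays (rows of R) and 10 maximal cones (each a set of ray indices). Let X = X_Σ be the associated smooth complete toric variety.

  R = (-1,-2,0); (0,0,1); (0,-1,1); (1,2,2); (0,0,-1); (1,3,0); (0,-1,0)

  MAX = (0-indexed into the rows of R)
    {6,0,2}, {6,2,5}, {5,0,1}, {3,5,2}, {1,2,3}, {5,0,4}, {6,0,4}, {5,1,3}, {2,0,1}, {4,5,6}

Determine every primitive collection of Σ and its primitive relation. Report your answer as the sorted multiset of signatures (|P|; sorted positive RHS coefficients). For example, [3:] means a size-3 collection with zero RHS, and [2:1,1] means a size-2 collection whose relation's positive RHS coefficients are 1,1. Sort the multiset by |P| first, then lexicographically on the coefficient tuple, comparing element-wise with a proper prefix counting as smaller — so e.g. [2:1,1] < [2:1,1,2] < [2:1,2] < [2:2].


Σ has 9 primitive collections:

  • {1,4}:  v_{1} + v_{4} = 0  ⟹  sig = [2:]
  • {1,6}:  v_{1} + v_{6} = v_{2}  ⟹  sig = [2:1]
  • {2,4}:  v_{2} + v_{4} = v_{6}  ⟹  sig = [2:1]
  • {3,4}:  v_{3} + v_{4} = v_{2} + v_{5}  ⟹  sig = [2:1,1]
  • {3,6}:  v_{3} + v_{6} = 2·v_{2} + v_{5}  ⟹  sig = [2:1,2]
  • {0,3}:  v_{0} + v_{3} = 2·v_{1}  ⟹  sig = [2:2]
  • {0,5,6}:  v_{0} + v_{5} + v_{6} = 0  ⟹  sig = [3:]
  • {0,2,5}:  v_{0} + v_{2} + v_{5} = v_{1}  ⟹  sig = [3:1]
  • {1,2,5}:  v_{1} + v_{2} + v_{5} = v_{3}  ⟹  sig = [3:1]

so the primitive-relation signature multiset is
    [2:]
    [2:1]
    [2:1]
    [2:1,1]
    [2:1,2]
    [2:2]
    [3:]
    [3:1]
    [3:1]


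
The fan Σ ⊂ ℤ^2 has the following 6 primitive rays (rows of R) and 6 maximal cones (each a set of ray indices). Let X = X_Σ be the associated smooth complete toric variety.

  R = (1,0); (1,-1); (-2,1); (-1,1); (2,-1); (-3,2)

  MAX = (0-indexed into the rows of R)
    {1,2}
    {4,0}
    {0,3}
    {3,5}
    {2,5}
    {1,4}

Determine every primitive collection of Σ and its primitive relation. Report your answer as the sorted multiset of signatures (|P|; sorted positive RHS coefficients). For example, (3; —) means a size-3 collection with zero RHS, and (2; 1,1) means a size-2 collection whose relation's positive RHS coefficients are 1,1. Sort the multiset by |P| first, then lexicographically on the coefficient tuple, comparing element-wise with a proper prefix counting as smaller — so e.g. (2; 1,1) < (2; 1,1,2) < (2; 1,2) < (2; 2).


|primitive collections| = 9. Relations:

  P={1,3}:  v_{1} + v_{3} = 0 ; sig = (2; —)
  P={2,4}:  v_{2} + v_{4} = 0 ; sig = (2; —)
  P={0,1}:  v_{0} + v_{1} = v_{4} ; sig = (2; 1)
  P={0,2}:  v_{0} + v_{2} = v_{3} ; sig = (2; 1)
  P={1,5}:  v_{1} + v_{5} = v_{2} ; sig = (2; 1)
  P={2,3}:  v_{2} + v_{3} = v_{5} ; sig = (2; 1)
  P={3,4}:  v_{3} + v_{4} = v_{0} ; sig = (2; 1)
  P={4,5}:  v_{4} + v_{5} = v_{3} ; sig = (2; 1)
  P={0,5}:  v_{0} + v_{5} = 2·v_{3} ; sig = (2; 2)

Hence PRS(X_Σ) =
    |P|=2: 9 collections, coeffs (), (), (1), (1), (1), (1), (1), (1), (2)


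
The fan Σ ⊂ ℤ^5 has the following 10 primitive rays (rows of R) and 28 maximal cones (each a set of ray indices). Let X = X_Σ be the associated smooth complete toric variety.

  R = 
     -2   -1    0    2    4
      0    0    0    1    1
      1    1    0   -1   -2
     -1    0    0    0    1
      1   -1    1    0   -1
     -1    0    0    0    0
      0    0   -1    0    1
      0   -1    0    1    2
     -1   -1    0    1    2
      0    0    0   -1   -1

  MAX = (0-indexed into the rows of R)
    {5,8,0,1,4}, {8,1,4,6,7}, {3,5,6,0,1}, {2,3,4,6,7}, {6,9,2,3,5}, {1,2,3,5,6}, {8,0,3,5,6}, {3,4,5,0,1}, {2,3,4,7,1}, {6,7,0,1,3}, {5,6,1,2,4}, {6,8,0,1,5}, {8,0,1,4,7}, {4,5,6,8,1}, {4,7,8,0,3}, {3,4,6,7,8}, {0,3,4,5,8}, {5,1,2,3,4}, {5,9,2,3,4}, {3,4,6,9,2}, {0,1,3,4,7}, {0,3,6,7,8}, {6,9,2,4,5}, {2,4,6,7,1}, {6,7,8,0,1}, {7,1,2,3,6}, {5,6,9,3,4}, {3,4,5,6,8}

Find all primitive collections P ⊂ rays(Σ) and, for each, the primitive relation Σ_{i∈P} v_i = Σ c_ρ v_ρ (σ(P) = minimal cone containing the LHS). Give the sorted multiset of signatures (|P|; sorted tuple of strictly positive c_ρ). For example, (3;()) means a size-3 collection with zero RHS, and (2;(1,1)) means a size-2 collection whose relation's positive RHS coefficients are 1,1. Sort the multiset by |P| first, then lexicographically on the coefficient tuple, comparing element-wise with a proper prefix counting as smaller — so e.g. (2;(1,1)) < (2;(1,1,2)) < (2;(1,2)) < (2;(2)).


Σ has 11 primitive collections:

  P={1,9}:  v_{1} + v_{9} = 0  so sig = (2;())
  P={2,8}:  v_{2} + v_{8} = 0  so sig = (2;())
  P={5,7}:  v_{5} + v_{7} = v_{8}  so sig = (2;(1))
  P={0,2}:  v_{0} + v_{2} = v_{1} + v_{3}  so sig = (2;(1,1))
  P={0,9}:  v_{0} + v_{9} = v_{3} + v_{8}  so sig = (2;(1,1))
  P={7,9}:  v_{7} + v_{9} = v_{3} + v_{4} + v_{6}  so sig = (2;(1,1,1))
  P={8,9}:  v_{8} + v_{9} = v_{3} + v_{4} + v_{5} + v_{6}  so sig = (2;(1,1,1,1))
  P={1,3,8}:  v_{1} + v_{3} + v_{8} = v_{0}  so sig = (3;(1))
  P={0,4,6}:  v_{0} + v_{4} + v_{6} = v_{7} + v_{8}  so sig = (3;(1,1))
  P={1,3,4,6}:  v_{1} + v_{3} + v_{4} + v_{6} = v_{7}  so sig = (4;(1))
  P={2,3,4,5,6}:  v_{2} + v_{3} + v_{4} + v_{5} + v_{6} = v_{9}  so sig = (5;(1))

Sorted signature multiset PRS(X):
[(2;()), (2;()), (2;(1)), (2;(1,1)), (2;(1,1)), (2;(1,1,1)), (2;(1,1,1,1)), (3;(1)), (3;(1,1)), (4;(1)), (5;(1))]


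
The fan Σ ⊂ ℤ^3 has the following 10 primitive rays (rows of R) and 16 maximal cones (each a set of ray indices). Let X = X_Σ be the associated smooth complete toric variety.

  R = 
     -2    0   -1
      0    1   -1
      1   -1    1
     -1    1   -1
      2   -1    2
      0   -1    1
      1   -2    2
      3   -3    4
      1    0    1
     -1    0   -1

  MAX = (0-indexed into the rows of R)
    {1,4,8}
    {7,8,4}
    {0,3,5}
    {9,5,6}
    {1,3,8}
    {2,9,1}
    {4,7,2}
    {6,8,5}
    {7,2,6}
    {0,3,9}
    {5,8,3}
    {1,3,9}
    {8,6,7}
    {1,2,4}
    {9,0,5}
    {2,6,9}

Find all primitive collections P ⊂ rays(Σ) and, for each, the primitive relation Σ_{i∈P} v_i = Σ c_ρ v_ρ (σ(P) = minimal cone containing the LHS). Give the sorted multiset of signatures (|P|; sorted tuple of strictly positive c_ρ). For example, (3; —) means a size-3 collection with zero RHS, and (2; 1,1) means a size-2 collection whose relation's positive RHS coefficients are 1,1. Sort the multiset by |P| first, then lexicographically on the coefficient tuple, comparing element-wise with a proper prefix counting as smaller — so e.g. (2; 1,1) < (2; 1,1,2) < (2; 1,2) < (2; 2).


22 minimal non-faces of Δ(Σ) (on 10 rays):

  {1,5}:  v_{1} + v_{5} = 0  ⟹  sig = (2; —)
  {2,3}:  v_{2} + v_{3} = 0  ⟹  sig = (2; —)
  {8,9}:  v_{8} + v_{9} = 0  ⟹  sig = (2; —)
  {0,4}:  v_{0} + v_{4} = v_{5}  ⟹  sig = (2; 1)
  {1,6}:  v_{1} + v_{6} = v_{2}  ⟹  sig = (2; 1)
  {2,5}:  v_{2} + v_{5} = v_{6}  ⟹  sig = (2; 1)
  {2,8}:  v_{2} + v_{8} = v_{4}  ⟹  sig = (2; 1)
  {3,4}:  v_{3} + v_{4} = v_{8}  ⟹  sig = (2; 1)
  {3,6}:  v_{3} + v_{6} = v_{5}  ⟹  sig = (2; 1)
  {4,6}:  v_{4} + v_{6} = v_{7}  ⟹  sig = (2; 1)
  {4,9}:  v_{4} + v_{9} = v_{2}  ⟹  sig = (2; 1)
  {0,1}:  v_{0} + v_{1} = v_{3} + v_{9}  ⟹  sig = (2; 1,1)
  {0,2}:  v_{0} + v_{2} = v_{5} + v_{9}  ⟹  sig = (2; 1,1)
  {0,7}:  v_{0} + v_{7} = v_{5} + v_{6}  ⟹  sig = (2; 1,1)
  {0,8}:  v_{0} + v_{8} = v_{3} + v_{5}  ⟹  sig = (2; 1,1)
  {1,7}:  v_{1} + v_{7} = v_{2} + v_{4}  ⟹  sig = (2; 1,1)
  {3,7}:  v_{3} + v_{7} = v_{6} + v_{8}  ⟹  sig = (2; 1,1)
  {4,5}:  v_{4} + v_{5} = v_{6} + v_{8}  ⟹  sig = (2; 1,1)
  {7,9}:  v_{7} + v_{9} = v_{2} + v_{6}  ⟹  sig = (2; 1,1)
  {0,6}:  v_{0} + v_{6} = 2·v_{5} + v_{9}  ⟹  sig = (2; 1,2)
  {5,7}:  v_{5} + v_{7} = 2·v_{6} + v_{8}  ⟹  sig = (2; 1,2)
  {3,5,9}:  v_{3} + v_{5} + v_{9} = v_{0}  ⟹  sig = (3; 1)

so the primitive-relation signature multiset is
    (2; —)
    (2; —)
    (2; —)
    (2; 1)
    (2; 1)
    (2; 1)
    (2; 1)
    (2; 1)
    (2; 1)
    (2; 1)
    (2; 1)
    (2; 1,1)
    (2; 1,1)
    (2; 1,1)
    (2; 1,1)
    (2; 1,1)
    (2; 1,1)
    (2; 1,1)
    (2; 1,1)
    (2; 1,2)
    (2; 1,2)
    (3; 1)


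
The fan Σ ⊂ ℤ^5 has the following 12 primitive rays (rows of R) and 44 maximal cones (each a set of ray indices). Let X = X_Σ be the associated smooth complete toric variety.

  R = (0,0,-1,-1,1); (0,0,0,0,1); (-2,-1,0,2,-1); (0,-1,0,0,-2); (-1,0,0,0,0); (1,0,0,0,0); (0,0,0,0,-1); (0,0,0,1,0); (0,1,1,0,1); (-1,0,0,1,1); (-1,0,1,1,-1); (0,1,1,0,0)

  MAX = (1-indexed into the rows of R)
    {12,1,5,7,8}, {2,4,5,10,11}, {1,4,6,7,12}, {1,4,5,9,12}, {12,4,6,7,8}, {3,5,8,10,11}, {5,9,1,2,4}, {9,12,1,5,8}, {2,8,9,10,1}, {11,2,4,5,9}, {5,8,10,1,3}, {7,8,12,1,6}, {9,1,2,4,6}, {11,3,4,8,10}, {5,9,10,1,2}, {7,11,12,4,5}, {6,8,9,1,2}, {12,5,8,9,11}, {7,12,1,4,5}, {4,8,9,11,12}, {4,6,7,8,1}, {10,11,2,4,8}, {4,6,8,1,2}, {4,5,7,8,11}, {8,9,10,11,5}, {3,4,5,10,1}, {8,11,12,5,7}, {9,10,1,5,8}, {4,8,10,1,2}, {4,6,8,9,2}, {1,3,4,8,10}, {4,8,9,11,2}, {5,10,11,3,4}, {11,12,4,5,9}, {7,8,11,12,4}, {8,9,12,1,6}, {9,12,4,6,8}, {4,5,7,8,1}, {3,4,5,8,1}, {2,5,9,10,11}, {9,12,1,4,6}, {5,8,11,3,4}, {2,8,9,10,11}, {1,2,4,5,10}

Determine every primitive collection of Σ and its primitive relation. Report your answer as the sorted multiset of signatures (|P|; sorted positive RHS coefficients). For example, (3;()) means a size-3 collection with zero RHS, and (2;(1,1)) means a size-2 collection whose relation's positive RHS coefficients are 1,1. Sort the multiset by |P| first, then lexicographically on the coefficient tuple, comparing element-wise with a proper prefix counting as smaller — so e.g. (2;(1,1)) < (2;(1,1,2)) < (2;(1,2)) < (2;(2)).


Σ has 21 primitive collections:

  • {2,7}:  v_{2} + v_{7} = 0  ⟹  sig = (2;())
  • {5,6}:  v_{5} + v_{6} = 0  ⟹  sig = (2;())
  • {1,11}:  v_{1} + v_{11} = v_{5}  ⟹  sig = (2;(1))
  • {2,12}:  v_{2} + v_{12} = v_{9}  ⟹  sig = (2;(1))
  • {7,9}:  v_{7} + v_{9} = v_{12}  ⟹  sig = (2;(1))
  • {3,9}:  v_{3} + v_{9} = v_{10} + v_{11}  ⟹  sig = (2;(1,1))
  • {6,10}:  v_{6} + v_{10} = v_{2} + v_{8}  ⟹  sig = (2;(1,1))
  • {7,10}:  v_{7} + v_{10} = v_{5} + v_{8}  ⟹  sig = (2;(1,1))
  • {3,6}:  v_{3} + v_{6} = v_{4} + v_{8} + v_{10}  ⟹  sig = (2;(1,1,1))
  • {3,12}:  v_{3} + v_{12} = v_{5} + v_{8} + v_{11}  ⟹  sig = (2;(1,1,1))
  • {6,11}:  v_{6} + v_{11} = v_{4} + v_{8} + v_{9}  ⟹  sig = (2;(1,1,1))
  • {10,12}:  v_{10} + v_{12} = v_{5} + v_{8} + v_{9}  ⟹  sig = (2;(1,1,1))
  • {2,3}:  v_{2} + v_{3} = v_{4} + 2·v_{10}  ⟹  sig = (2;(1,2))
  • {3,7}:  v_{3} + v_{7} = v_{4} + 2·v_{5} + 2·v_{8}  ⟹  sig = (2;(1,2,2))
  • {2,5,8}:  v_{2} + v_{5} + v_{8} = v_{10}  ⟹  sig = (3;(1))
  • {4,9,10}:  v_{4} + v_{9} + v_{10} = v_{2} + v_{11}  ⟹  sig = (3;(1,1))
  • {1,4,8,9}:  v_{1} + v_{4} + v_{8} + v_{9} = 0  ⟹  sig = (4;())
  • {1,4,8,12}:  v_{1} + v_{4} + v_{8} + v_{12} = v_{7}  ⟹  sig = (4;(1))
  • {4,5,8,9}:  v_{4} + v_{5} + v_{8} + v_{9} = v_{11}  ⟹  sig = (4;(1))
  • {4,5,8,10}:  v_{4} + v_{5} + v_{8} + v_{10} = v_{3}  ⟹  sig = (4;(1))
  • {4,5,8,12}:  v_{4} + v_{5} + v_{8} + v_{12} = v_{7} + v_{11}  ⟹  sig = (4;(1,1))

so the primitive-relation signature multiset is
[(2;()), (2;()), (2;(1)), (2;(1)), (2;(1)), (2;(1,1)), (2;(1,1)), (2;(1,1)), (2;(1,1,1)), (2;(1,1,1)), (2;(1,1,1)), (2;(1,1,1)), (2;(1,2)), (2;(1,2,2)), (3;(1)), (3;(1,1)), (4;()), (4;(1)), (4;(1)), (4;(1)), (4;(1,1))]


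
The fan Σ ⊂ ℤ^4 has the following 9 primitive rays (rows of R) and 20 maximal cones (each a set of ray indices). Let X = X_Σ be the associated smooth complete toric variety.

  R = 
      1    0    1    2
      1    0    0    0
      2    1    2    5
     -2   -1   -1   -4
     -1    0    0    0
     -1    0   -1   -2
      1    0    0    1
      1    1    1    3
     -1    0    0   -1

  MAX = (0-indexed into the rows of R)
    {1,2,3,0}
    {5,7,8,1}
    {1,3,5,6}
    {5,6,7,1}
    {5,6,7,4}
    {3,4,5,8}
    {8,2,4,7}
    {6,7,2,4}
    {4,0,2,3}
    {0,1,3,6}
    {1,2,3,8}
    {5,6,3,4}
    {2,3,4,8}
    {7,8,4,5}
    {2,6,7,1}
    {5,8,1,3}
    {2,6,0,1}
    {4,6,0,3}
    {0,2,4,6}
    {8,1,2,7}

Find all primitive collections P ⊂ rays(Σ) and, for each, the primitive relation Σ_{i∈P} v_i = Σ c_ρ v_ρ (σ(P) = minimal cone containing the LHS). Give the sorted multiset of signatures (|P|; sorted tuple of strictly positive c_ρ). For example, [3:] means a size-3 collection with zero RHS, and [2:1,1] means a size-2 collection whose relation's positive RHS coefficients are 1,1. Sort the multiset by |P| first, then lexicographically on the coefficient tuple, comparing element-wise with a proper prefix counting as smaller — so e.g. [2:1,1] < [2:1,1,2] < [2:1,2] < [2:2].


8 minimal non-faces of Δ(Σ) (on 9 rays):

  P = {0,5}:  v_{0} + v_{5} = 0  ⟹  sig = [2:]
  P = {1,4}:  v_{1} + v_{4} = 0  ⟹  sig = [2:]
  P = {6,8}:  v_{6} + v_{8} = 0  ⟹  sig = [2:]
  P = {0,7}:  v_{0} + v_{7} = v_{2}  ⟹  sig = [2:1]
  P = {2,5}:  v_{2} + v_{5} = v_{7}  ⟹  sig = [2:1]
  P = {3,7}:  v_{3} + v_{7} = v_{8}  ⟹  sig = [2:1]
  P = {0,8}:  v_{0} + v_{8} = v_{2} + v_{3}  ⟹  sig = [2:1,1]
  P = {2,3,6}:  v_{2} + v_{3} + v_{6} = v_{0}  ⟹  sig = [3:1]

Hence PRS(X_Σ) =
    [2:]
    [2:]
    [2:]
    [2:1]
    [2:1]
    [2:1]
    [2:1,1]
    [3:1]


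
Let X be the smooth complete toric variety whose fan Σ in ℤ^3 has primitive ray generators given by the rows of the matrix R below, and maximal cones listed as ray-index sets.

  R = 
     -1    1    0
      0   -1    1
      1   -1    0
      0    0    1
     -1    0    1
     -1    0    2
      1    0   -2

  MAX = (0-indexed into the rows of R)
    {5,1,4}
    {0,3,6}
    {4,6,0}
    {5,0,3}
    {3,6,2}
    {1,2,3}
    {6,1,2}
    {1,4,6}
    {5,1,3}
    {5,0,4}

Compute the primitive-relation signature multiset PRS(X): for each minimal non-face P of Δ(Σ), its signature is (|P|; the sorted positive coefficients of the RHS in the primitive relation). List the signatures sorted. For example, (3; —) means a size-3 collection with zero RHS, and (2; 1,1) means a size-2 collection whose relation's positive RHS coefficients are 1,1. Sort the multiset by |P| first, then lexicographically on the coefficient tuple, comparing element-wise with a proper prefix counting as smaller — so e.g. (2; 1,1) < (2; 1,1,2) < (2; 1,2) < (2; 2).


|primitive collections| = 7. Relations:

  P={0,2}:  v_{0} + v_{2} = 0  →  sig = (2; —)
  P={5,6}:  v_{5} + v_{6} = 0  →  sig = (2; —)
  P={0,1}:  v_{0} + v_{1} = v_{4}  →  sig = (2; 1)
  P={2,4}:  v_{2} + v_{4} = v_{1}  →  sig = (2; 1)
  P={3,4}:  v_{3} + v_{4} = v_{5}  →  sig = (2; 1)
  P={2,5}:  v_{2} + v_{5} = v_{1} + v_{3}  →  sig = (2; 1,1)
  P={1,3,6}:  v_{1} + v_{3} + v_{6} = v_{2}  →  sig = (3; 1)

so the primitive-relation signature multiset is
    (2; —)
    (2; —)
    (2; 1)
    (2; 1)
    (2; 1)
    (2; 1,1)
    (3; 1)


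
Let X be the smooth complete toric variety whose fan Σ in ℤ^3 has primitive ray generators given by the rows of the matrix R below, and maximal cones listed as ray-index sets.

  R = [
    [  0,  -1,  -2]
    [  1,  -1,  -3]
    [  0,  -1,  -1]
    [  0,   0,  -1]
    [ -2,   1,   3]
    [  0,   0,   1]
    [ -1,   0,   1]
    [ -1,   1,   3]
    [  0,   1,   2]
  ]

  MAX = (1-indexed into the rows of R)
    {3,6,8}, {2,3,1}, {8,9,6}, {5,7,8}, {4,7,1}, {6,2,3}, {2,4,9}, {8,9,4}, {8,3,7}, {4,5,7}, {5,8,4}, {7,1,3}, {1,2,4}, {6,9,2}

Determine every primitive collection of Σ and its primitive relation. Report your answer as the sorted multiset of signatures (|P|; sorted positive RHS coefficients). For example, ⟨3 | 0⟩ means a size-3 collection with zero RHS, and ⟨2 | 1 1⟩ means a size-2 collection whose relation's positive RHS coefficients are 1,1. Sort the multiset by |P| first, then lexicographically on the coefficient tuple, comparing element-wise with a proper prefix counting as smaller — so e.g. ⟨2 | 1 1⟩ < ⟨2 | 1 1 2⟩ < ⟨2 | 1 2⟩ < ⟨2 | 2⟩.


16 collections generate NE(X_Σ); each relation:

  • {1,9}:  v_{1} + v_{9} = 0  →  sig = ⟨2 | 0⟩
  • {2,8}:  v_{2} + v_{8} = 0  →  sig = ⟨2 | 0⟩
  • {4,6}:  v_{4} + v_{6} = 0  →  sig = ⟨2 | 0⟩
  • {1,6}:  v_{1} + v_{6} = v_{3}  →  sig = ⟨2 | 1⟩
  • {1,8}:  v_{1} + v_{8} = v_{7}  →  sig = ⟨2 | 1⟩
  • {2,7}:  v_{2} + v_{7} = v_{1}  →  sig = ⟨2 | 1⟩
  • {3,4}:  v_{3} + v_{4} = v_{1}  →  sig = ⟨2 | 1⟩
  • {3,9}:  v_{3} + v_{9} = v_{6}  →  sig = ⟨2 | 1⟩
  • {7,9}:  v_{7} + v_{9} = v_{8}  →  sig = ⟨2 | 1⟩
  • {2,5}:  v_{2} + v_{5} = v_{4} + v_{7}  →  sig = ⟨2 | 1 1⟩
  • {5,6}:  v_{5} + v_{6} = v_{7} + v_{8}  →  sig = ⟨2 | 1 1⟩
  • {6,7}:  v_{6} + v_{7} = v_{3} + v_{8}  →  sig = ⟨2 | 1 1⟩
  • {1,5}:  v_{1} + v_{5} = v_{4} + 2·v_{7}  →  sig = ⟨2 | 1 2⟩
  • {5,9}:  v_{5} + v_{9} = v_{4} + 2·v_{8}  →  sig = ⟨2 | 1 2⟩
  • {3,5}:  v_{3} + v_{5} = 2·v_{7}  →  sig = ⟨2 | 2⟩
  • {4,7,8}:  v_{4} + v_{7} + v_{8} = v_{5}  →  sig = ⟨3 | 1⟩

Hence PRS(X_Σ) =
    |P|=2: 15 collections, coeffs (), (), (), (1), (1), (1), (1), (1), (1), (1,1), (1,1), (1,1), (1,2), (1,2), (2)
    |P|=3: 1 collection, coeffs (1)


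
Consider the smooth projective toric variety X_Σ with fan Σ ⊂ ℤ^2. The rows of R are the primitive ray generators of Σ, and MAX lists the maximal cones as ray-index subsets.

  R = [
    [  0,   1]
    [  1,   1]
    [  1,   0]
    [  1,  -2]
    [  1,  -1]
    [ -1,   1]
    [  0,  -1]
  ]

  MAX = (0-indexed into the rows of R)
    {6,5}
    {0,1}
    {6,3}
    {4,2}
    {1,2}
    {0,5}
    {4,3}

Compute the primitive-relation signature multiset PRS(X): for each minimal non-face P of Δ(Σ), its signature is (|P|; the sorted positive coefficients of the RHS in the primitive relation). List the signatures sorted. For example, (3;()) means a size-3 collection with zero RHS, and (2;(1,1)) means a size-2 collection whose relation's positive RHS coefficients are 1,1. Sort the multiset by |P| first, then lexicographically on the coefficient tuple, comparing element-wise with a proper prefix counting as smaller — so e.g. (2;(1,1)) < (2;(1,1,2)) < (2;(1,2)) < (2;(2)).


Primitive collections (14):

  P={0,6}:  v_{0} + v_{6} = 0  so sig = (2;())
  P={4,5}:  v_{4} + v_{5} = 0  so sig = (2;())
  P={0,2}:  v_{0} + v_{2} = v_{1}  so sig = (2;(1))
  P={0,3}:  v_{0} + v_{3} = v_{4}  so sig = (2;(1))
  P={0,4}:  v_{0} + v_{4} = v_{2}  so sig = (2;(1))
  P={1,6}:  v_{1} + v_{6} = v_{2}  so sig = (2;(1))
  P={2,5}:  v_{2} + v_{5} = v_{0}  so sig = (2;(1))
  P={2,6}:  v_{2} + v_{6} = v_{4}  so sig = (2;(1))
  P={3,5}:  v_{3} + v_{5} = v_{6}  so sig = (2;(1))
  P={4,6}:  v_{4} + v_{6} = v_{3}  so sig = (2;(1))
  P={1,3}:  v_{1} + v_{3} = v_{2} + v_{4}  so sig = (2;(1,1))
  P={1,4}:  v_{1} + v_{4} = 2·v_{2}  so sig = (2;(2))
  P={1,5}:  v_{1} + v_{5} = 2·v_{0}  so sig = (2;(2))
  P={2,3}:  v_{2} + v_{3} = 2·v_{4}  so sig = (2;(2))

so the primitive-relation signature multiset is
{ (2;()) ×2,  (2;(1)) ×8,  (2;(1,1)),  (2;(2)) ×3 }


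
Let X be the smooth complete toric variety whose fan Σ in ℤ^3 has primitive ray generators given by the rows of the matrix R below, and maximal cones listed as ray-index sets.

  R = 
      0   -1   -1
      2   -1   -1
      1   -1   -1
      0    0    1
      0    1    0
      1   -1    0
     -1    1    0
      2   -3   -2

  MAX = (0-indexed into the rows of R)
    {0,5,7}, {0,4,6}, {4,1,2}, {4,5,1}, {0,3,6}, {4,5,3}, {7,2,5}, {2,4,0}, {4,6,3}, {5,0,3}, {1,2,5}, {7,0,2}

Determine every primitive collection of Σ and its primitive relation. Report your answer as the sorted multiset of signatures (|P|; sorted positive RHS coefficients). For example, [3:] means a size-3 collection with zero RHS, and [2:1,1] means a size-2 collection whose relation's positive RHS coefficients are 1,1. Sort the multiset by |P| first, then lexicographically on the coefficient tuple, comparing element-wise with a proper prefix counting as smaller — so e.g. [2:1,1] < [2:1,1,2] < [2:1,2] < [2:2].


|primitive collections| = 14. Relations:

  P={5,6}:  v_{5} + v_{6} = 0  ⇒ sig = [2:]
  P={2,3}:  v_{2} + v_{3} = v_{5}  ⇒ sig = [2:1]
  P={1,6}:  v_{1} + v_{6} = v_{2} + v_{4}  ⇒ sig = [2:1,1]
  P={2,6}:  v_{2} + v_{6} = v_{0} + v_{4}  ⇒ sig = [2:1,1]
  P={6,7}:  v_{6} + v_{7} = v_{0} + v_{2}  ⇒ sig = [2:1,1]
  P={1,3}:  v_{1} + v_{3} = v_{4} + 2·v_{5}  ⇒ sig = [2:1,2]
  P={3,7}:  v_{3} + v_{7} = v_{0} + 2·v_{5}  ⇒ sig = [2:1,2]
  P={1,7}:  v_{1} + v_{7} = 3·v_{2} + v_{5}  ⇒ sig = [2:1,3]
  P={0,1}:  v_{0} + v_{1} = 2·v_{2}  ⇒ sig = [2:2]
  P={4,7}:  v_{4} + v_{7} = 2·v_{2}  ⇒ sig = [2:2]
  P={0,3,4}:  v_{0} + v_{3} + v_{4} = 0  ⇒ sig = [3:]
  P={0,2,5}:  v_{0} + v_{2} + v_{5} = v_{7}  ⇒ sig = [3:1]
  P={0,4,5}:  v_{0} + v_{4} + v_{5} = v_{2}  ⇒ sig = [3:1]
  P={2,4,5}:  v_{2} + v_{4} + v_{5} = v_{1}  ⇒ sig = [3:1]

so the primitive-relation signature multiset is
{ [2:],  [2:1],  [2:1,1] ×3,  [2:1,2] ×2,  [2:1,3],  [2:2] ×2,  [3:],  [3:1] ×3 }


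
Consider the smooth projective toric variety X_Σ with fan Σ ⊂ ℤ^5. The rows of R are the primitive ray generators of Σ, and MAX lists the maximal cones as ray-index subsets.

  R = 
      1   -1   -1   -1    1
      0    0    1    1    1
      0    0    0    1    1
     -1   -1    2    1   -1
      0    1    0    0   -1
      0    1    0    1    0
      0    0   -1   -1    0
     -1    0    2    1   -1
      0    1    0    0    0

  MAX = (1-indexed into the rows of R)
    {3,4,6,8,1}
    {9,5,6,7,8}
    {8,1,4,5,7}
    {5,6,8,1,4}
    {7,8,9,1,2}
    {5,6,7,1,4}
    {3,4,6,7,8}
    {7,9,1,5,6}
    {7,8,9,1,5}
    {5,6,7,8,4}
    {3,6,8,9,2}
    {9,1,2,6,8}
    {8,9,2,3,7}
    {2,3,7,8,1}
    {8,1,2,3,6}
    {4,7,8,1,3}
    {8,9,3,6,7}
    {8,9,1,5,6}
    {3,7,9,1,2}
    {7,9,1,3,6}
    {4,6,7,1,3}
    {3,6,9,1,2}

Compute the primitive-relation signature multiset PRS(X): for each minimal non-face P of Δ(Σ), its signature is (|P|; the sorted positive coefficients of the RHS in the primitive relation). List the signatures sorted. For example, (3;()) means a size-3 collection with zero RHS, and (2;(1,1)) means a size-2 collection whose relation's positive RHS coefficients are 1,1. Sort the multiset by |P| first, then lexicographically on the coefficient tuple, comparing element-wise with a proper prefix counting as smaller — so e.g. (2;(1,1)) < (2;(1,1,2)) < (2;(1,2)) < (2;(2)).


Minimal non-faces — 7 found among 9 rays, 22 max cones:

  P={3,5}:  v_{3} + v_{5} = v_{6}  →  sig = (2;(1))
  P={4,9}:  v_{4} + v_{9} = v_{8}  →  sig = (2;(1))
  P={2,5}:  v_{2} + v_{5} = v_{1} + v_{6} + v_{8} + v_{9}  →  sig = (2;(1,1,1,1))
  P={2,4}:  v_{2} + v_{4} = v_{1} + v_{3} + 2·v_{8}  →  sig = (2;(1,1,2))
  P={2,6,7}:  v_{2} + v_{6} + v_{7} = v_{3} + v_{9}  →  sig = (3;(1,1))
  P={1,6,7,8}:  v_{1} + v_{6} + v_{7} + v_{8} = 0  →  sig = (4;())
  P={1,3,8,9}:  v_{1} + v_{3} + v_{8} + v_{9} = v_{2}  →  sig = (4;(1))

Hence PRS(X_Σ) =
{ (2;(1)) ×2,  (2;(1,1,1,1)),  (2;(1,1,2)),  (3;(1,1)),  (4;()),  (4;(1)) }


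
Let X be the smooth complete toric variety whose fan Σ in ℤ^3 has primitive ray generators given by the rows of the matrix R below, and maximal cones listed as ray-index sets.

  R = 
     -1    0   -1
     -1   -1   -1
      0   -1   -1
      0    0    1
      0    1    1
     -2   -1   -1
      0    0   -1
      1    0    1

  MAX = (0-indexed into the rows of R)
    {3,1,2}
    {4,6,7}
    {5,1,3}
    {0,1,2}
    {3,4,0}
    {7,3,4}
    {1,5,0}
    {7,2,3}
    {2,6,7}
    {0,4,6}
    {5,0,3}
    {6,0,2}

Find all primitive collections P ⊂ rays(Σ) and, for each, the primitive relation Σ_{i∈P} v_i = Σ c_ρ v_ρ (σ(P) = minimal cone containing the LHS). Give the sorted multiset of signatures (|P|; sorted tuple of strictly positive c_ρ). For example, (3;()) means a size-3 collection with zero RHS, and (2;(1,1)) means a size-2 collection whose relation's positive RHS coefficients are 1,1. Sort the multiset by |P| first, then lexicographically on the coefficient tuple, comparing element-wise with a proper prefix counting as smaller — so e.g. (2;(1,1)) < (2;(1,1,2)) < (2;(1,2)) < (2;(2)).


Σ has 12 primitive collections:

  P={0,7}:  v_{0} + v_{7} = 0 — sig = (2;())
  P={2,4}:  v_{2} + v_{4} = 0 — sig = (2;())
  P={3,6}:  v_{3} + v_{6} = 0 — sig = (2;())
  P={1,4}:  v_{1} + v_{4} = v_{0} + v_{3} — sig = (2;(1,1))
  P={1,6}:  v_{1} + v_{6} = v_{0} + v_{2} — sig = (2;(1,1))
  P={1,7}:  v_{1} + v_{7} = v_{2} + v_{3} — sig = (2;(1,1))
  P={5,6}:  v_{5} + v_{6} = v_{0} + v_{1} — sig = (2;(1,1))
  P={5,7}:  v_{5} + v_{7} = v_{1} + v_{3} — sig = (2;(1,1))
  P={2,5}:  v_{2} + v_{5} = 2·v_{1} — sig = (2;(2))
  P={4,5}:  v_{4} + v_{5} = 2·v_{0} + 2·v_{3} — sig = (2;(2,2))
  P={0,1,3}:  v_{0} + v_{1} + v_{3} = v_{5} — sig = (3;(1))
  P={0,2,3}:  v_{0} + v_{2} + v_{3} = v_{1} — sig = (3;(1))

so the primitive-relation signature multiset is
    (2;())
    (2;())
    (2;())
    (2;(1,1))
    (2;(1,1))
    (2;(1,1))
    (2;(1,1))
    (2;(1,1))
    (2;(2))
    (2;(2,2))
    (3;(1))
    (3;(1))


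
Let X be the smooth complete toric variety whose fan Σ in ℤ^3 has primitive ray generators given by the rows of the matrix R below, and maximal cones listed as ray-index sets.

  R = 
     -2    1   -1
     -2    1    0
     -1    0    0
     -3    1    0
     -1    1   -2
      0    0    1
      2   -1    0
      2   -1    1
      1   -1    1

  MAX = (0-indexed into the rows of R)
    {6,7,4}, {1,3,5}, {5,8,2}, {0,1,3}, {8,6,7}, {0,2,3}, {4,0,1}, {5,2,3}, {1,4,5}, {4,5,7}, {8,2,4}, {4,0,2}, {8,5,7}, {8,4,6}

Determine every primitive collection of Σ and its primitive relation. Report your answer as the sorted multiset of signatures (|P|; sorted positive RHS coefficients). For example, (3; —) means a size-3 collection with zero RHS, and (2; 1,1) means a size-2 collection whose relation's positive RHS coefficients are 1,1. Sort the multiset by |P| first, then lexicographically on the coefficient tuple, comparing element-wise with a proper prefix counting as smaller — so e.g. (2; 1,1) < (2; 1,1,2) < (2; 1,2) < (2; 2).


18 minimal non-faces of Δ(Σ) (on 9 rays):

  {0,7}:  v_{0} + v_{7} = 0 — sig = (2; —)
  {1,6}:  v_{1} + v_{6} = 0 — sig = (2; —)
  {0,5}:  v_{0} + v_{5} = v_{1} — sig = (2; 1)
  {0,8}:  v_{0} + v_{8} = v_{2} — sig = (2; 1)
  {1,2}:  v_{1} + v_{2} = v_{3} — sig = (2; 1)
  {1,7}:  v_{1} + v_{7} = v_{5} — sig = (2; 1)
  {2,7}:  v_{2} + v_{7} = v_{8} — sig = (2; 1)
  {3,6}:  v_{3} + v_{6} = v_{2} — sig = (2; 1)
  {5,6}:  v_{5} + v_{6} = v_{7} — sig = (2; 1)
  {0,6}:  v_{0} + v_{6} = v_{4} + v_{8} — sig = (2; 1,1)
  {1,8}:  v_{1} + v_{8} = v_{2} + v_{5} — sig = (2; 1,1)
  {3,7}:  v_{3} + v_{7} = v_{2} + v_{5} — sig = (2; 1,1)
  {2,6}:  v_{2} + v_{6} = v_{4} + 2·v_{8} — sig = (2; 1,2)
  {3,8}:  v_{3} + v_{8} = 2·v_{2} + v_{5} — sig = (2; 1,2)
  {3,4}:  v_{3} + v_{4} = 2·v_{0} — sig = (2; 2)
  {4,5,8}:  v_{4} + v_{5} + v_{8} = 0 — sig = (3; —)
  {2,4,5}:  v_{2} + v_{4} + v_{5} = v_{0} — sig = (3; 1)
  {4,7,8}:  v_{4} + v_{7} + v_{8} = v_{6} — sig = (3; 1)

Hence PRS(X_Σ) =
{ (2; —) ×2,  (2; 1) ×7,  (2; 1,1) ×3,  (2; 1,2) ×2,  (2; 2),  (3; —),  (3; 1) ×2 }


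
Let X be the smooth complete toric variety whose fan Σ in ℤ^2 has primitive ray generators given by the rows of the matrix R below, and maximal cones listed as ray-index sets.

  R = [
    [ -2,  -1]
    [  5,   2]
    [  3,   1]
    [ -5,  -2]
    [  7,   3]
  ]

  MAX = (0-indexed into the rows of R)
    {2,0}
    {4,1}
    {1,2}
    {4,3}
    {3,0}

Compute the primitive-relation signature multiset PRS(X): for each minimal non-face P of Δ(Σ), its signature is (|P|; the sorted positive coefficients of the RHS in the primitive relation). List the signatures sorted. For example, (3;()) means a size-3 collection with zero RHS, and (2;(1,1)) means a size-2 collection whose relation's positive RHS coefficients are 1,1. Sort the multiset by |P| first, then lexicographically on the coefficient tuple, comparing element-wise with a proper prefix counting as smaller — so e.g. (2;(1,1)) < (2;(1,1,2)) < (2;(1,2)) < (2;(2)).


Σ has 5 primitive collections:

  P={1,3}:  v_{1} + v_{3} = 0  so sig = (2;())
  P={0,1}:  v_{0} + v_{1} = v_{2}  so sig = (2;(1))
  P={0,4}:  v_{0} + v_{4} = v_{1}  so sig = (2;(1))
  P={2,3}:  v_{2} + v_{3} = v_{0}  so sig = (2;(1))
  P={2,4}:  v_{2} + v_{4} = 2·v_{1}  so sig = (2;(2))

Signatures (|P|; sorted positive RHS coefficients), sorted:
[(2;()), (2;(1)), (2;(1)), (2;(1)), (2;(2))]


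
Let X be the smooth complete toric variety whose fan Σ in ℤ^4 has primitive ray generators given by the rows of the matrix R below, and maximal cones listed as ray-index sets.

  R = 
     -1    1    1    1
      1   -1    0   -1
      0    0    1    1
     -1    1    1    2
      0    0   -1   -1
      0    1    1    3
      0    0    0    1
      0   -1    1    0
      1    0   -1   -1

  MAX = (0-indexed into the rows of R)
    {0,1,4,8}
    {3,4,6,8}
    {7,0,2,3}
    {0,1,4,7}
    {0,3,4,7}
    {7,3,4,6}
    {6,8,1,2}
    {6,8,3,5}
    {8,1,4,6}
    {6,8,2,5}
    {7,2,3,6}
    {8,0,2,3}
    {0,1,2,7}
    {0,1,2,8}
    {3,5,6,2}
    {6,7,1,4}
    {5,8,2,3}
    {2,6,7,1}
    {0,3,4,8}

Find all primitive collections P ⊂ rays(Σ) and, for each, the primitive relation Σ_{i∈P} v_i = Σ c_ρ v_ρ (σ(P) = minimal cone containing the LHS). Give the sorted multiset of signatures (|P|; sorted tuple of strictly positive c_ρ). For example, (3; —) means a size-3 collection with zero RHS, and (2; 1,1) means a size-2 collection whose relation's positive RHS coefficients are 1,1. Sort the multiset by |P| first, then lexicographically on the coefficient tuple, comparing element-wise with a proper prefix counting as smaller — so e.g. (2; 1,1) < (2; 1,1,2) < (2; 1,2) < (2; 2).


Δ(Σ) — 9 vertices, 9 min non-faces:

  • {2,4}:  v_{2} + v_{4} = 0  ⇒ sig = (2; —)
  • {0,6}:  v_{0} + v_{6} = v_{3}  ⇒ sig = (2; 1)
  • {1,3}:  v_{1} + v_{3} = v_{2}  ⇒ sig = (2; 1)
  • {7,8}:  v_{7} + v_{8} = v_{1}  ⇒ sig = (2; 1)
  • {4,5}:  v_{4} + v_{5} = v_{3} + v_{6} + v_{8}  ⇒ sig = (2; 1,1,1)
  • {0,5}:  v_{0} + v_{5} = v_{2} + 2·v_{3} + v_{8}  ⇒ sig = (2; 1,1,2)
  • {1,5}:  v_{1} + v_{5} = 2·v_{2} + v_{6} + v_{8}  ⇒ sig = (2; 1,1,2)
  • {5,7}:  v_{5} + v_{7} = 2·v_{2} + v_{6}  ⇒ sig = (2; 1,2)
  • {2,3,6,8}:  v_{2} + v_{3} + v_{6} + v_{8} = v_{5}  ⇒ sig = (4; 1)

Sorted signature multiset PRS(X):
{ (2; —),  (2; 1) ×3,  (2; 1,1,1),  (2; 1,1,2) ×2,  (2; 1,2),  (4; 1) }


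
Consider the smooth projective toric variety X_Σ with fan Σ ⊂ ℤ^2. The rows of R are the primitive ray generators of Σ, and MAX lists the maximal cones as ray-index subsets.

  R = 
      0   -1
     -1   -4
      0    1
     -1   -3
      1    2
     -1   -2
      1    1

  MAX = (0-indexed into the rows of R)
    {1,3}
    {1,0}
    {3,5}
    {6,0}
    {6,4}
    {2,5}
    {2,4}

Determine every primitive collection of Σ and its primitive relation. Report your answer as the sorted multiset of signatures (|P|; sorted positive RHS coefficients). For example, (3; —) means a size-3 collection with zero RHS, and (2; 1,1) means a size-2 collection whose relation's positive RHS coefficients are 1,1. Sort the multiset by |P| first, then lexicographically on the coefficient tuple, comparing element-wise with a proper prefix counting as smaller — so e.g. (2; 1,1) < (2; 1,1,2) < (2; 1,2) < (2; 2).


Σ has 14 primitive collections:

  P = {0,2}:  v_{0} + v_{2} = 0  so sig = (2; —)
  P = {4,5}:  v_{4} + v_{5} = 0  so sig = (2; —)
  P = {0,3}:  v_{0} + v_{3} = v_{1}  so sig = (2; 1)
  P = {0,4}:  v_{0} + v_{4} = v_{6}  so sig = (2; 1)
  P = {0,5}:  v_{0} + v_{5} = v_{3}  so sig = (2; 1)
  P = {1,2}:  v_{1} + v_{2} = v_{3}  so sig = (2; 1)
  P = {2,3}:  v_{2} + v_{3} = v_{5}  so sig = (2; 1)
  P = {2,6}:  v_{2} + v_{6} = v_{4}  so sig = (2; 1)
  P = {3,4}:  v_{3} + v_{4} = v_{0}  so sig = (2; 1)
  P = {5,6}:  v_{5} + v_{6} = v_{0}  so sig = (2; 1)
  P = {1,4}:  v_{1} + v_{4} = 2·v_{0}  so sig = (2; 2)
  P = {1,5}:  v_{1} + v_{5} = 2·v_{3}  so sig = (2; 2)
  P = {3,6}:  v_{3} + v_{6} = 2·v_{0}  so sig = (2; 2)
  P = {1,6}:  v_{1} + v_{6} = 3·v_{0}  so sig = (2; 3)

Sorted signature multiset PRS(X):
    |P|=2: 14 collections, coeffs (), (), (1), (1), (1), (1), (1), (1), (1), (1), (2), (2), (2), (3)


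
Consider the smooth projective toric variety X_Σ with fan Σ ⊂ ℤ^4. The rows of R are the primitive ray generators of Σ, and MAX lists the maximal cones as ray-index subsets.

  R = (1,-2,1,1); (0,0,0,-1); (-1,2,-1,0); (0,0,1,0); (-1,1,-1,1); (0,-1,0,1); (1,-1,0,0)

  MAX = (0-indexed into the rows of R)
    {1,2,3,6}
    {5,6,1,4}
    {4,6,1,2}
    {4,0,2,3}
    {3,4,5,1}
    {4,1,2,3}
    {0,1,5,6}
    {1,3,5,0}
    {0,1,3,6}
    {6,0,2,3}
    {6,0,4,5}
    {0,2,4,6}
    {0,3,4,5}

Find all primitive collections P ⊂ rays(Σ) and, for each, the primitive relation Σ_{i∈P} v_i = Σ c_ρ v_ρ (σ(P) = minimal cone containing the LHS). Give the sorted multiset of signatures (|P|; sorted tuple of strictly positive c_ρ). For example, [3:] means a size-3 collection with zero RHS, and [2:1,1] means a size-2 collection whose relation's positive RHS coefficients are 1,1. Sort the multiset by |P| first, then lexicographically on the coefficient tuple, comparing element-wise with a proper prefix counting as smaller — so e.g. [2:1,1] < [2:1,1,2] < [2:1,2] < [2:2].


|primitive collections| = 5. Relations:

  • {2,5}:  v_{2} + v_{5} = v_{4}  so sig = [2:1]
  • {0,1,2}:  v_{0} + v_{1} + v_{2} = 0  so sig = [3:]
  • {0,1,4}:  v_{0} + v_{1} + v_{4} = v_{5}  so sig = [3:1]
  • {3,5,6}:  v_{3} + v_{5} + v_{6} = v_{0}  so sig = [3:1]
  • {3,4,6}:  v_{3} + v_{4} + v_{6} = v_{0} + v_{2}  so sig = [3:1,1]

so the primitive-relation signature multiset is
{ [2:1],  [3:],  [3:1] ×2,  [3:1,1] }


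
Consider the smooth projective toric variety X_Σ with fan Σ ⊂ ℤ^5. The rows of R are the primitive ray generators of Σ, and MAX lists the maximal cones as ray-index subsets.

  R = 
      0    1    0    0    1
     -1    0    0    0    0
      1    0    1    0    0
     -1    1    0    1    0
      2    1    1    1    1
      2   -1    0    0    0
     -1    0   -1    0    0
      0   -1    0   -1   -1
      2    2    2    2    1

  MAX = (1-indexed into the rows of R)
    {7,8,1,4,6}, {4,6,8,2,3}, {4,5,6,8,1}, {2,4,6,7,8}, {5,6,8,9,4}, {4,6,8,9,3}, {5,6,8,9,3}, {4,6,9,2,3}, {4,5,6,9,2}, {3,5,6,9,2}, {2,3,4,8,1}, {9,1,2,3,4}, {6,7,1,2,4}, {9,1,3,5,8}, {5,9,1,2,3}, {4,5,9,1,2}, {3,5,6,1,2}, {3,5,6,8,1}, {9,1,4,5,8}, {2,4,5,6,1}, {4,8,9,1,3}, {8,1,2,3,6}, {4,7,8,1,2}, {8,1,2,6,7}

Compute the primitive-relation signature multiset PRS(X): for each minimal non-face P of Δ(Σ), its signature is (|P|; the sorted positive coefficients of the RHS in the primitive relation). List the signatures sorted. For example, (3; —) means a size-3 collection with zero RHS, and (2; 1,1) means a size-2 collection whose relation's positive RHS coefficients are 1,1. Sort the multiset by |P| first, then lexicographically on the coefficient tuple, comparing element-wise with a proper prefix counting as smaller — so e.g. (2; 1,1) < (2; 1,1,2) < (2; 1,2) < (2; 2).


9 minimal non-faces of Δ(Σ) (on 9 rays):

  P={3,7}:  v_{3} + v_{7} = 0  →  sig = (2; —)
  P={7,9}:  v_{7} + v_{9} = v_{4} + v_{5}  →  sig = (2; 1,1)
  P={5,7}:  v_{5} + v_{7} = v_{1} + v_{4} + v_{6}  →  sig = (2; 1,1,1)
  P={2,5,8}:  v_{2} + v_{5} + v_{8} = v_{3}  →  sig = (3; 1)
  P={3,4,5}:  v_{3} + v_{4} + v_{5} = v_{9}  →  sig = (3; 1)
  P={2,8,9}:  v_{2} + v_{8} + v_{9} = 2·v_{3} + v_{4}  →  sig = (3; 1,2)
  P={1,6,9}:  v_{1} + v_{6} + v_{9} = 2·v_{5}  →  sig = (3; 2)
  P={1,3,4,6}:  v_{1} + v_{3} + v_{4} + v_{6} = v_{5}  →  sig = (4; 1)
  P={1,2,4,6,8}:  v_{1} + v_{2} + v_{4} + v_{6} + v_{8} = 0  →  sig = (5; —)

Sorted signature multiset PRS(X):
{ (2; —),  (2; 1,1),  (2; 1,1,1),  (3; 1) ×2,  (3; 1,2),  (3; 2),  (4; 1),  (5; —) }


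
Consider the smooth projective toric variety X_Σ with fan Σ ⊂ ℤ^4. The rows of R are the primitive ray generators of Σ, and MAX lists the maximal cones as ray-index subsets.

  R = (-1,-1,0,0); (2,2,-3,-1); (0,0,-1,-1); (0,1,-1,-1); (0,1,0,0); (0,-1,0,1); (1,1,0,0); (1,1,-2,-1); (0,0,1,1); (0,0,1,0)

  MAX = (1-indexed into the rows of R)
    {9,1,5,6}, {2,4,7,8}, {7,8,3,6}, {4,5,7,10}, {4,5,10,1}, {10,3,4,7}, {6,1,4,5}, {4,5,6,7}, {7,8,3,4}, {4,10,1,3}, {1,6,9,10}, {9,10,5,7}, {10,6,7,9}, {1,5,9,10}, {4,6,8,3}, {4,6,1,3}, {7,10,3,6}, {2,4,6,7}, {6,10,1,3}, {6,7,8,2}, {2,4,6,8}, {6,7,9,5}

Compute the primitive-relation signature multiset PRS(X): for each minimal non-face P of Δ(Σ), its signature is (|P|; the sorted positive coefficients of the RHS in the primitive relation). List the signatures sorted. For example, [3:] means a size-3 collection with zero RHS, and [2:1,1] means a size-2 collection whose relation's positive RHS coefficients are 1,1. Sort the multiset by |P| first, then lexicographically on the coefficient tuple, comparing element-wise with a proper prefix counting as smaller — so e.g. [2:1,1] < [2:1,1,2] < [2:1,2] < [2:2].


17 collections generate NE(X_Σ); each relation:

  P = {1,7}:  v_{1} + v_{7} = 0 — sig = [2:]
  P = {3,9}:  v_{3} + v_{9} = 0 — sig = [2:]
  P = {3,5}:  v_{3} + v_{5} = v_{4} — sig = [2:1]
  P = {4,9}:  v_{4} + v_{9} = v_{5} — sig = [2:1]
  P = {2,10}:  v_{2} + v_{10} = v_{7} + v_{8} — sig = [2:1,1]
  P = {8,10}:  v_{8} + v_{10} = v_{3} + v_{7} — sig = [2:1,1]
  P = {1,2}:  v_{1} + v_{2} = v_{4} + v_{6} + v_{8} — sig = [2:1,1,1]
  P = {1,8}:  v_{1} + v_{8} = v_{3} + v_{4} + v_{6} — sig = [2:1,1,1]
  P = {8,9}:  v_{8} + v_{9} = v_{4} + v_{6} + v_{7} — sig = [2:1,1,1]
  P = {5,8}:  v_{5} + v_{8} = 2·v_{4} + v_{6} + v_{7} — sig = [2:1,1,2]
  P = {2,3}:  v_{2} + v_{3} = 2·v_{8} — sig = [2:2]
  P = {2,9}:  v_{2} + v_{9} = 2·v_{4} + 2·v_{6} + 2·v_{7} — sig = [2:2,2,2]
  P = {2,5}:  v_{2} + v_{5} = 3·v_{4} + 2·v_{6} + 2·v_{7} — sig = [2:2,2,3]
  P = {4,6,10}:  v_{4} + v_{6} + v_{10} = 0 — sig = [3:]
  P = {5,6,10}:  v_{5} + v_{6} + v_{10} = v_{9} — sig = [3:1]
  P = {3,4,6,7}:  v_{3} + v_{4} + v_{6} + v_{7} = v_{8} — sig = [4:1]
  P = {4,6,7,8}:  v_{4} + v_{6} + v_{7} + v_{8} = v_{2} — sig = [4:1]

Signatures (|P|; sorted positive RHS coefficients), sorted:
    [2:]
    [2:]
    [2:1]
    [2:1]
    [2:1,1]
    [2:1,1]
    [2:1,1,1]
    [2:1,1,1]
    [2:1,1,1]
    [2:1,1,2]
    [2:2]
    [2:2,2,2]
    [2:2,2,3]
    [3:]
    [3:1]
    [4:1]
    [4:1]
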